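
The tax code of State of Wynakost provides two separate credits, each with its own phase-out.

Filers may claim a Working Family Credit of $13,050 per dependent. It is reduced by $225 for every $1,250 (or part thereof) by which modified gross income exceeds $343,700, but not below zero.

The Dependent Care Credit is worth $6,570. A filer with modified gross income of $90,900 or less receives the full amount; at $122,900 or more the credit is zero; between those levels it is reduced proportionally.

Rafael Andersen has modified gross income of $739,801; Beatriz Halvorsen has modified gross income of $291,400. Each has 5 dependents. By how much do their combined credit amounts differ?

$65,250

Rafael ($739,801): Working Family Credit: base = 5 × $13,050 = $65,250. income exceeds $343,700 by $396,101 → 317 increments × $225 = $71,325 ≥ base, so the credit is $0. Dependent Care Credit: $739,801 is at or above $122,900, so the credit is $0. total $0 + $0 = $0
Beatriz ($291,400): Working Family Credit: base = 5 × $13,050 = $65,250. $291,400 is at or below the $343,700 threshold, so the full $65,250 applies. Dependent Care Credit: $291,400 is at or above $122,900, so the credit is $0. total $65,250 + $0 = $65,250
Difference: |$0 − $65,250| = $65,250.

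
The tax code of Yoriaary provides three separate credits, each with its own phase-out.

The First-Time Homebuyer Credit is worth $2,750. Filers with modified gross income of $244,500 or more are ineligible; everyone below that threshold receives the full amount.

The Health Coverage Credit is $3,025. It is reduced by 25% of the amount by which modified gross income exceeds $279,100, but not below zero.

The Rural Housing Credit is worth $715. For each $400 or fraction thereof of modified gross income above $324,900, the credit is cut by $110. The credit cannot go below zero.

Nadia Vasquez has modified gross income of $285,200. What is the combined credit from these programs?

$2,215

First-Time Homebuyer Credit: $285,200 meets or exceeds the $244,500 cutoff, so the credit is $0.
Health Coverage Credit: 25% of the $6,100 excess over $279,100 is $1,525; credit = $3,025 − $1,525 = $1,500.
Rural Housing Credit: $285,200 is at or below the $324,900 threshold, so the full $715 applies.
Total: $0 + $1,500 + $715 = $2,215.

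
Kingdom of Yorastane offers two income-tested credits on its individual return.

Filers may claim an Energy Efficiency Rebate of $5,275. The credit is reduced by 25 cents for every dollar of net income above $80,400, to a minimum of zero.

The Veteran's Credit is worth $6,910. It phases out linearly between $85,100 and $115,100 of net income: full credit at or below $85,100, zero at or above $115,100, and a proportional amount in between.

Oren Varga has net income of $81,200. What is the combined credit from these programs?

$11,985

Energy Efficiency Rebate: 25% of the $800 excess over $80,400 is $200; credit = $5,275 − $200 = $5,075.
Veteran's Credit: $81,200 is at or below the $85,100 threshold, so the full $6,910 applies.
Total: $5,075 + $6,910 = $11,985.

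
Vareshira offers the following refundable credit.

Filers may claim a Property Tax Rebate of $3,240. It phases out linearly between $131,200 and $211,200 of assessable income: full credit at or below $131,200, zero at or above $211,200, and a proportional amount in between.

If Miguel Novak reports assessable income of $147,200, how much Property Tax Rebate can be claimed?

$2,592

Property Tax Rebate: $147,200 is $16,000 into a $80,000 phase-out range, leaving 64,000/80,000 of the credit: $3,240 × 64,000/80,000 = $2,592.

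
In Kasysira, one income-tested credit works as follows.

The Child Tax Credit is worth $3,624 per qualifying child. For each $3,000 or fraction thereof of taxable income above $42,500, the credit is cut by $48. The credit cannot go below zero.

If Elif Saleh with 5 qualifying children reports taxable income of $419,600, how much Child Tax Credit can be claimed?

$12,072

Child Tax Credit: base = 5 × $3,624 = $18,120. income exceeds $42,500 by $377,100, which is 126 full-or-partial $3,000 increments; reduction = 126 × $48 = $6,048, leaving $12,072.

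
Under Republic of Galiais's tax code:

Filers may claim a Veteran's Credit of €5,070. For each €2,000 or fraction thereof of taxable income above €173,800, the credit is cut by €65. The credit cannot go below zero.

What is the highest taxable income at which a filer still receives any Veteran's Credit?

After 77 increments the reduction is 77 × €65 = €5,005, leaving €65; one more increment wipes it out. Increment 77 ends at excess 77 × €2,000 = €154,000, so the highest qualifying income is €173,800 + €154,000 = €327,800.

€327,800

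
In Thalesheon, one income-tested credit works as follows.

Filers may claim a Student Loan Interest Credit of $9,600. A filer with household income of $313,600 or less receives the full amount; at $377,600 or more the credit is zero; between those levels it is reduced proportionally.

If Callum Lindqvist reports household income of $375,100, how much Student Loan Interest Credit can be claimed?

$375

Student Loan Interest Credit: $375,100 is $61,500 into a $64,000 phase-out range, leaving 2,500/64,000 of the credit: $9,600 × 2,500/64,000 = $375.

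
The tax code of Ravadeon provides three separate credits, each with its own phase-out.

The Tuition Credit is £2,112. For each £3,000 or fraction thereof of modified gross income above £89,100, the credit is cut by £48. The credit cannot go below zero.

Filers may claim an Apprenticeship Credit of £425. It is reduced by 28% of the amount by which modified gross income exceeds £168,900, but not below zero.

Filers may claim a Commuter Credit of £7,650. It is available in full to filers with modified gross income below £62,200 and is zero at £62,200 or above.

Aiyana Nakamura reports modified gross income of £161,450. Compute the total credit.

Tuition Credit: income exceeds £89,100 by £72,350, which is 25 full-or-partial £3,000 increments; reduction = 25 × £48 = £1,200, leaving £912.
Apprenticeship Credit: £161,450 is at or below the £168,900 threshold, so the full £425 applies.
Commuter Credit: £161,450 meets or exceeds the £62,200 cutoff, so the credit is £0.
Total: £912 + £425 + £0 = £1,337.

£1,337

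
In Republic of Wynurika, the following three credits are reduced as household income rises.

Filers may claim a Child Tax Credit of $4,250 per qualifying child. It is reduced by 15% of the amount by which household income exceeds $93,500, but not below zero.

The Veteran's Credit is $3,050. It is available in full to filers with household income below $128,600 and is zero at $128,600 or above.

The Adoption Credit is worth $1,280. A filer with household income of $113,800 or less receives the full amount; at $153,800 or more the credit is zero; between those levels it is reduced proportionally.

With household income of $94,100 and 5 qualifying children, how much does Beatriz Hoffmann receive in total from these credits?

$25,490

Child Tax Credit: base = 5 × $4,250 = $21,250. 15% of the $600 excess over $93,500 is $90; credit = $21,250 − $90 = $21,160.
Veteran's Credit: $94,100 is below the $128,600 cutoff, so the full $3,050 applies.
Adoption Credit: $94,100 is at or below the $113,800 threshold, so the full $1,280 applies.
Total: $21,160 + $3,050 + $1,280 = $25,490.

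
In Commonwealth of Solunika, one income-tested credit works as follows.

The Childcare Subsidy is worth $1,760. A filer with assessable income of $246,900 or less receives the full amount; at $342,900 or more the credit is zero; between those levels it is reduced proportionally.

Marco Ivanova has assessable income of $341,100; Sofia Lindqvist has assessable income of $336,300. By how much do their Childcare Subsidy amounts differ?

$88

Marco ($341,100): Childcare Subsidy: $341,100 is $94,200 into a $96,000 phase-out range, leaving 1,800/96,000 of the credit: $1,760 × 1,800/96,000 = $33.
Sofia ($336,300): Childcare Subsidy: $336,300 is $89,400 into a $96,000 phase-out range, leaving 6,600/96,000 of the credit: $1,760 × 6,600/96,000 = $121.
Difference: |$33 − $121| = $88.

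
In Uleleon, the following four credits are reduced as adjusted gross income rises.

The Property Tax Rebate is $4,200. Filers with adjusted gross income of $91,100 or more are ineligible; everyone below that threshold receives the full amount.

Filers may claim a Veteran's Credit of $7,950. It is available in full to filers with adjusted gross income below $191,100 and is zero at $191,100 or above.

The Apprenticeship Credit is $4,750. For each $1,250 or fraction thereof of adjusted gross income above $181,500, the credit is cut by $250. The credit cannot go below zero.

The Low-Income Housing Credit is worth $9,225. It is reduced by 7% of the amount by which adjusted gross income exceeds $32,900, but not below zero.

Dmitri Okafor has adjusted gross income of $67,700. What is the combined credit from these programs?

Property Tax Rebate: $67,700 is below the $91,100 cutoff, so the full $4,200 applies.
Veteran's Credit: $67,700 is below the $191,100 cutoff, so the full $7,950 applies.
Apprenticeship Credit: $67,700 is at or below the $181,500 threshold, so the full $4,750 applies.
Low-Income Housing Credit: 7% of the $34,800 excess over $32,900 is $2,436; credit = $9,225 − $2,436 = $6,789.
Total: $4,200 + $7,950 + $4,750 + $6,789 = $23,689.

$23,689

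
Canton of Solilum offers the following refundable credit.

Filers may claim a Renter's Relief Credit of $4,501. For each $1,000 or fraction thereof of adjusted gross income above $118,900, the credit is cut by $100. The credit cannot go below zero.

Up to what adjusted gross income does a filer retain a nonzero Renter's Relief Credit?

$163,900

After 45 increments the reduction is 45 × $100 = $4,500, leaving $1; one more increment wipes it out. Increment 45 ends at excess 45 × $1,000 = $45,000, so the highest qualifying income is $118,900 + $45,000 = $163,900.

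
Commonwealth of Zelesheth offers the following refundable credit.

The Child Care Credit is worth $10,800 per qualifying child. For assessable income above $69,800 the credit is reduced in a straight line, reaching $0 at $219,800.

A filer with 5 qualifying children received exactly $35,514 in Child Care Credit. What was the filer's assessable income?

Full credit = 5 × $10,800 = $54,000.
$35,514 is 35,514/54,000 of the full $54,000, so 18,486/54,000 of the $150,000 range has been used: income = $69,800 + $150,000 × 18,486/54,000 = $121,150.

$121,150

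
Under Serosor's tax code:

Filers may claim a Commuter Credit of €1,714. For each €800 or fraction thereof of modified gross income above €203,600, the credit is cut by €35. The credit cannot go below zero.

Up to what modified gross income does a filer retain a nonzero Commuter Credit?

€242,000

After 48 increments the reduction is 48 × €35 = €1,680, leaving €34; one more increment wipes it out. Increment 48 ends at excess 48 × €800 = €38,400, so the highest qualifying income is €203,600 + €38,400 = €242,000.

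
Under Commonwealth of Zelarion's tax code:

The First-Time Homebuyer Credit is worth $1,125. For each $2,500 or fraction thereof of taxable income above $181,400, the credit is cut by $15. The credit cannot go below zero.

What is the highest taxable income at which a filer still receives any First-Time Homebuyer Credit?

After 74 increments the reduction is 74 × $15 = $1,110, leaving $15; one more increment wipes it out. Increment 74 ends at excess 74 × $2,500 = $185,000, so the highest qualifying income is $181,400 + $185,000 = $366,400.

$366,400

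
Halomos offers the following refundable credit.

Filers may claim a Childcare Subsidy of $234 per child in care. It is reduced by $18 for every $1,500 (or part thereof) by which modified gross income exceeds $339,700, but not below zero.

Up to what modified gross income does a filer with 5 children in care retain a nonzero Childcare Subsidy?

$435,700

Full credit = 5 × $234 = $1,170.
After 64 increments the reduction is 64 × $18 = $1,152, leaving $18; one more increment wipes it out. Increment 64 ends at excess 64 × $1,500 = $96,000, so the highest qualifying income is $339,700 + $96,000 = $435,700.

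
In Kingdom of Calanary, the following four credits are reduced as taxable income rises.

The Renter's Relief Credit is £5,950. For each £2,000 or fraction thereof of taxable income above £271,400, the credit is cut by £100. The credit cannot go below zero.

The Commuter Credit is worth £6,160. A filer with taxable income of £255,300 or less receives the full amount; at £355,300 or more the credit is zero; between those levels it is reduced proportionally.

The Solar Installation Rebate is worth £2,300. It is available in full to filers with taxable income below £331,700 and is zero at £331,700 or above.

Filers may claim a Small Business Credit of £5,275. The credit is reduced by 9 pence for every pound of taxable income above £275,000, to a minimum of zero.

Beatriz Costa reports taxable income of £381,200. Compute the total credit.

Renter's Relief Credit: income exceeds £271,400 by £109,800, which is 55 full-or-partial £2,000 increments; reduction = 55 × £100 = £5,500, leaving £450.
Commuter Credit: £381,200 is at or above £355,300, so the credit is £0.
Solar Installation Rebate: £381,200 meets or exceeds the £331,700 cutoff, so the credit is £0.
Small Business Credit: 9% of the £106,200 excess over £275,000 is £9,558 ≥ base, so the credit is £0.
Total: £450 + £0 + £0 + £0 = £450.

£450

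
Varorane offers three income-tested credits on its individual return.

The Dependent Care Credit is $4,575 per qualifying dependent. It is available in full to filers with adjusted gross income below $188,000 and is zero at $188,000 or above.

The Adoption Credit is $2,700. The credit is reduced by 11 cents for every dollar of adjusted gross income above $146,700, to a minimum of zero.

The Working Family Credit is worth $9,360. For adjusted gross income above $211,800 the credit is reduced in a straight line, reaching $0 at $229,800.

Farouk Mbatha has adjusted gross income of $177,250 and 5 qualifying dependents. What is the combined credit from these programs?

Dependent Care Credit: base = 5 × $4,575 = $22,875. $177,250 is below the $188,000 cutoff, so the full $22,875 applies.
Adoption Credit: 11% of the $30,550 excess over $146,700 is $3,360.50 ≥ base, so the credit is $0.
Working Family Credit: $177,250 is at or below the $211,800 threshold, so the full $9,360 applies.
Total: $22,875 + $0 + $9,360 = $32,235.

$32,235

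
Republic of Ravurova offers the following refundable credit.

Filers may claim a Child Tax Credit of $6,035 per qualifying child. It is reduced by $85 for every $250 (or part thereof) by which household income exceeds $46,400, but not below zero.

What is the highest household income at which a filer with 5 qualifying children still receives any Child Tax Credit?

$134,900

Full credit = 5 × $6,035 = $30,175.
After 354 increments the reduction is 354 × $85 = $30,090, leaving $85; one more increment wipes it out. Increment 354 ends at excess 354 × $250 = $88,500, so the highest qualifying income is $46,400 + $88,500 = $134,900.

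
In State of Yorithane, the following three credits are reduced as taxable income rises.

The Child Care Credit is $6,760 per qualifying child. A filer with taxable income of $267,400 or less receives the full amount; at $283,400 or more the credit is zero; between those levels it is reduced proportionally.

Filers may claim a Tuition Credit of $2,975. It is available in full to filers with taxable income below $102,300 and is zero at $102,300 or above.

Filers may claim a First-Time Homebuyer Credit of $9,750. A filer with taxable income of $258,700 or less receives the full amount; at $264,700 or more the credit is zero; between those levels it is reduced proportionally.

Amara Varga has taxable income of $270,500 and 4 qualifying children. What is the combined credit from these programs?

$21,801

Child Care Credit: base = 4 × $6,760 = $27,040. $270,500 is $3,100 into a $16,000 phase-out range, leaving 12,900/16,000 of the credit: $27,040 × 12,900/16,000 = $21,801.
Tuition Credit: $270,500 meets or exceeds the $102,300 cutoff, so the credit is $0.
First-Time Homebuyer Credit: $270,500 is at or above $264,700, so the credit is $0.
Total: $21,801 + $0 + $0 = $21,801.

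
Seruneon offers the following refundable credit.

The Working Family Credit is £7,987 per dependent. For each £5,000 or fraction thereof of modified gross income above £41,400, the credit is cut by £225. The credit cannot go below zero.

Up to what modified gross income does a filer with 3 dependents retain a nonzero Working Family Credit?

Full credit = 3 × £7,987 = £23,961.
After 106 increments the reduction is 106 × £225 = £23,850, leaving £111; one more increment wipes it out. Increment 106 ends at excess 106 × £5,000 = £530,000, so the highest qualifying income is £41,400 + £530,000 = £571,400.

£571,400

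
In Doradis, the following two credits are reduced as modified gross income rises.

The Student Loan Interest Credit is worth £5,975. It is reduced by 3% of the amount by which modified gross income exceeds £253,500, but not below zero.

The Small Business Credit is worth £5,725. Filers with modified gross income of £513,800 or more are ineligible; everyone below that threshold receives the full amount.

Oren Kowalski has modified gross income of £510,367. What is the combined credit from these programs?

£5,725

Student Loan Interest Credit: 3% of the £256,867 excess over £253,500 is £7,706.01 ≥ base, so the credit is £0.
Small Business Credit: £510,367 is below the £513,800 cutoff, so the full £5,725 applies.
Total: £0 + £5,725 = £5,725.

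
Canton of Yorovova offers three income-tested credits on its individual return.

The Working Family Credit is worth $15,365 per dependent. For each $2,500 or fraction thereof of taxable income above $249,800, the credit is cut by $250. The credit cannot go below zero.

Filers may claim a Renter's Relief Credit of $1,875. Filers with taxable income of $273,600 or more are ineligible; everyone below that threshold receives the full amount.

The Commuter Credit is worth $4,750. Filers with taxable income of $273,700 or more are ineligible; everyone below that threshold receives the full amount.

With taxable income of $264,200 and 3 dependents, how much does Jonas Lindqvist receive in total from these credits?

Working Family Credit: base = 3 × $15,365 = $46,095. income exceeds $249,800 by $14,400, which is 6 full-or-partial $2,500 increments; reduction = 6 × $250 = $1,500, leaving $44,595.
Renter's Relief Credit: $264,200 is below the $273,600 cutoff, so the full $1,875 applies.
Commuter Credit: $264,200 is below the $273,700 cutoff, so the full $4,750 applies.
Total: $44,595 + $1,875 + $4,750 = $51,220.

$51,220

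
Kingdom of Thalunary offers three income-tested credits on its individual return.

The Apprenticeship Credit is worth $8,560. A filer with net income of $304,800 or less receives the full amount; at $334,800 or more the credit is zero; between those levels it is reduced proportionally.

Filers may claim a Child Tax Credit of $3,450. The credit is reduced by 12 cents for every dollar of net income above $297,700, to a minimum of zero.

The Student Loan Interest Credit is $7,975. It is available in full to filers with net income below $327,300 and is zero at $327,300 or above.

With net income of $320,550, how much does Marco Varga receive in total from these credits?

Apprenticeship Credit: $320,550 is $15,750 into a $30,000 phase-out range, leaving 14,250/30,000 of the credit: $8,560 × 14,250/30,000 = $4,066.
Child Tax Credit: 12% of the $22,850 excess over $297,700 is $2,742; credit = $3,450 − $2,742 = $708.
Student Loan Interest Credit: $320,550 is below the $327,300 cutoff, so the full $7,975 applies.
Total: $4,066 + $708 + $7,975 = $12,749.

$12,749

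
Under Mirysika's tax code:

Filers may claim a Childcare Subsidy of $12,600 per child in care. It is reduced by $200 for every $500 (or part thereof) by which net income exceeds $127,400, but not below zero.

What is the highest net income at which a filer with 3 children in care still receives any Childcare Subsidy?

$221,400

Full credit = 3 × $12,600 = $37,800.
After 188 increments the reduction is 188 × $200 = $37,600, leaving $200; one more increment wipes it out. Increment 188 ends at excess 188 × $500 = $94,000, so the highest qualifying income is $127,400 + $94,000 = $221,400.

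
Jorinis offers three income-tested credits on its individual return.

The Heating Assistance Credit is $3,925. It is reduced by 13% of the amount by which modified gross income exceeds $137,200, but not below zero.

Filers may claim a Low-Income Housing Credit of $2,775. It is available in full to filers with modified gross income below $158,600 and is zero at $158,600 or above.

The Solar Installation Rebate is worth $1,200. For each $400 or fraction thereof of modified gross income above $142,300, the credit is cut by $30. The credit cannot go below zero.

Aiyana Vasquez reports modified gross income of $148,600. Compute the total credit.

Heating Assistance Credit: 13% of the $11,400 excess over $137,200 is $1,482; credit = $3,925 − $1,482 = $2,443.
Low-Income Housing Credit: $148,600 is below the $158,600 cutoff, so the full $2,775 applies.
Solar Installation Rebate: income exceeds $142,300 by $6,300, which is 16 full-or-partial $400 increments; reduction = 16 × $30 = $480, leaving $720.
Total: $2,443 + $2,775 + $720 = $5,938.

$5,938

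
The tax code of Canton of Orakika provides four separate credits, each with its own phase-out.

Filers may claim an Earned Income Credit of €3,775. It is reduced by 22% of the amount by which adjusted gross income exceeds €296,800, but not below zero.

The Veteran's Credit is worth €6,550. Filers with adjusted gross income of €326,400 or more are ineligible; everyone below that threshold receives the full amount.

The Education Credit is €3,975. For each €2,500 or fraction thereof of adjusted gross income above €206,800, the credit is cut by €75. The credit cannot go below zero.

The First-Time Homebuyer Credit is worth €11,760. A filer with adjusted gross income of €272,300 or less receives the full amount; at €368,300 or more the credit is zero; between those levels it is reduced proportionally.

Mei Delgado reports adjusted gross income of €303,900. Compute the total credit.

Earned Income Credit: 22% of the €7,100 excess over €296,800 is €1,562; credit = €3,775 − €1,562 = €2,213.
Veteran's Credit: €303,900 is below the €326,400 cutoff, so the full €6,550 applies.
Education Credit: income exceeds €206,800 by €97,100, which is 39 full-or-partial €2,500 increments; reduction = 39 × €75 = €2,925, leaving €1,050.
First-Time Homebuyer Credit: €303,900 is €31,600 into a €96,000 phase-out range, leaving 64,400/96,000 of the credit: €11,760 × 64,400/96,000 = €7,889.
Total: €2,213 + €6,550 + €1,050 + €7,889 = €17,702.

€17,702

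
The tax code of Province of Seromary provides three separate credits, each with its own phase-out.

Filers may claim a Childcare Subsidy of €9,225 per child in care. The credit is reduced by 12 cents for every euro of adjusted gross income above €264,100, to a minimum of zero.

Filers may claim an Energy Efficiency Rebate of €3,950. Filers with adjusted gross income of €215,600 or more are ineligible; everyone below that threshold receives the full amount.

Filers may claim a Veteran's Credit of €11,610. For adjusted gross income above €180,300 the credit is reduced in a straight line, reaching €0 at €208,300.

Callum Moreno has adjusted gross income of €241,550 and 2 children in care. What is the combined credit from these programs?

Childcare Subsidy: base = 2 × €9,225 = €18,450. €241,550 is at or below the €264,100 threshold, so the full €18,450 applies.
Energy Efficiency Rebate: €241,550 meets or exceeds the €215,600 cutoff, so the credit is €0.
Veteran's Credit: €241,550 is at or above €208,300, so the credit is €0.
Total: €18,450 + €0 + €0 = €18,450.

€18,450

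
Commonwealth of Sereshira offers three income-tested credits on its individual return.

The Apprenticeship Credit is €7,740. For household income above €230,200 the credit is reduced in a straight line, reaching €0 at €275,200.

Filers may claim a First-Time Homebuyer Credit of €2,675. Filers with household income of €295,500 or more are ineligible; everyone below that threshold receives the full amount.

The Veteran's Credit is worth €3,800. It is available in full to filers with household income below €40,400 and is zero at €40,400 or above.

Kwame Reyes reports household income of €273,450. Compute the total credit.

€2,976

Apprenticeship Credit: €273,450 is €43,250 into a €45,000 phase-out range, leaving 1,750/45,000 of the credit: €7,740 × 1,750/45,000 = €301.
First-Time Homebuyer Credit: €273,450 is below the €295,500 cutoff, so the full €2,675 applies.
Veteran's Credit: €273,450 meets or exceeds the €40,400 cutoff, so the credit is €0.
Total: €301 + €2,675 + €0 = €2,976.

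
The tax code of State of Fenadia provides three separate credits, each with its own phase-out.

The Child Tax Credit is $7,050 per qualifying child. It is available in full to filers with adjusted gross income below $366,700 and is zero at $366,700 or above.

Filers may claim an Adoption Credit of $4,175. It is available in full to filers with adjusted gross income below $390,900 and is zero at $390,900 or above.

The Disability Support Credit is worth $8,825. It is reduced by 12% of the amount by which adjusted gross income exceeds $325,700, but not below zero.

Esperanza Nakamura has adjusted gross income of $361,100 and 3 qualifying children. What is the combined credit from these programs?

Child Tax Credit: base = 3 × $7,050 = $21,150. $361,100 is below the $366,700 cutoff, so the full $21,150 applies.
Adoption Credit: $361,100 is below the $390,900 cutoff, so the full $4,175 applies.
Disability Support Credit: 12% of the $35,400 excess over $325,700 is $4,248; credit = $8,825 − $4,248 = $4,577.
Total: $21,150 + $4,175 + $4,577 = $29,902.

$29,902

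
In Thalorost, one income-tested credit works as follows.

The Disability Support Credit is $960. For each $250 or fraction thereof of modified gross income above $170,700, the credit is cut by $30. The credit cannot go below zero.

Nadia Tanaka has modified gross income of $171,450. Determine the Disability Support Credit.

$870

Disability Support Credit: income exceeds $170,700 by $750, which is 3 full-or-partial $250 increments; reduction = 3 × $30 = $90, leaving $870.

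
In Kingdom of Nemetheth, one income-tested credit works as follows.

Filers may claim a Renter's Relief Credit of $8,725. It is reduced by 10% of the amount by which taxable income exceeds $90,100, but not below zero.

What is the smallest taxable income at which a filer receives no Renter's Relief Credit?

$177,350

The credit falls by 10% of each dollar above $90,100, so it reaches zero when the excess is $8,725 / 10% = $87,250: income = $90,100 + $87,250 = $177,350.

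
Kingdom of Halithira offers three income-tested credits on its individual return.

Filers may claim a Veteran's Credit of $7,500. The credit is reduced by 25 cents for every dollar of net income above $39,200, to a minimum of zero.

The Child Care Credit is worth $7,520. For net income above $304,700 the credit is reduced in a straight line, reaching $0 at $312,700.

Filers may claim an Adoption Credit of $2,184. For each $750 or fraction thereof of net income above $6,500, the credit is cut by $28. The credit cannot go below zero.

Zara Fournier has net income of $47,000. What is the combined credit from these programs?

Veteran's Credit: 25% of the $7,800 excess over $39,200 is $1,950; credit = $7,500 − $1,950 = $5,550.
Child Care Credit: $47,000 is at or below the $304,700 threshold, so the full $7,520 applies.
Adoption Credit: income exceeds $6,500 by $40,500, which is 54 full-or-partial $750 increments; reduction = 54 × $28 = $1,512, leaving $672.
Total: $5,550 + $7,520 + $672 = $13,742.

$13,742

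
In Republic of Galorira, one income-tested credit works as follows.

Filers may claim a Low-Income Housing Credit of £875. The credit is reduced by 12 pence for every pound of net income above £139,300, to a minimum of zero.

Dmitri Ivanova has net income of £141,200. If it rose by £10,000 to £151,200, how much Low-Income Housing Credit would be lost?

At £141,200 — 12% of the £1,900 excess over £139,300 is £228; credit = £875 − £228 = £647.
At £151,200 — 12% of the £11,900 excess over £139,300 is £1,428 ≥ base, so the credit is £0.
Lost: £647 − £0 = £647.

£647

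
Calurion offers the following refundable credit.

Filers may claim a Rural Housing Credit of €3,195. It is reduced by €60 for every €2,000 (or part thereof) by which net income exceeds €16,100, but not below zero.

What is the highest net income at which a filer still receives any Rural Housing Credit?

€122,100

After 53 increments the reduction is 53 × €60 = €3,180, leaving €15; one more increment wipes it out. Increment 53 ends at excess 53 × €2,000 = €106,000, so the highest qualifying income is €16,100 + €106,000 = €122,100.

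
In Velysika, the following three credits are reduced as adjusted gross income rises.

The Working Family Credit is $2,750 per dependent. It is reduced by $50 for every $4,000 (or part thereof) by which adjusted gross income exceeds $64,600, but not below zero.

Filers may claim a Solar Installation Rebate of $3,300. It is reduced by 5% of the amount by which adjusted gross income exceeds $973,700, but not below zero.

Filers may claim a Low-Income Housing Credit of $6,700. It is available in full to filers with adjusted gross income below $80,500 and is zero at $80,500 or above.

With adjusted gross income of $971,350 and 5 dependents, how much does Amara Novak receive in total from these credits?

Working Family Credit: base = 5 × $2,750 = $13,750. income exceeds $64,600 by $906,750, which is 227 full-or-partial $4,000 increments; reduction = 227 × $50 = $11,350, leaving $2,400.
Solar Installation Rebate: $971,350 is at or below the $973,700 threshold, so the full $3,300 applies.
Low-Income Housing Credit: $971,350 meets or exceeds the $80,500 cutoff, so the credit is $0.
Total: $2,400 + $3,300 + $0 = $5,700.

$5,700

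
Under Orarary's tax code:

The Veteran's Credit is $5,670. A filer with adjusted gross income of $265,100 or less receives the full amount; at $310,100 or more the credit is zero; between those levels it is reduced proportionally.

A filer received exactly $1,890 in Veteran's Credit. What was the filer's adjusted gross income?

$1,890 is 1,890/5,670 of the full $5,670, so 3,780/5,670 of the $45,000 range has been used: income = $265,100 + $45,000 × 3,780/5,670 = $295,100.

$295,100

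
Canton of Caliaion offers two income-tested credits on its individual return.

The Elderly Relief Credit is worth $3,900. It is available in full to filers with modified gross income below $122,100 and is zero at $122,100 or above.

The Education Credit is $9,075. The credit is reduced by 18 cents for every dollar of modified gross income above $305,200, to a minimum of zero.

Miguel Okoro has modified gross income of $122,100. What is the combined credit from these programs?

$9,075

Elderly Relief Credit: $122,100 meets or exceeds the $122,100 cutoff, so the credit is $0.
Education Credit: $122,100 is at or below the $305,200 threshold, so the full $9,075 applies.
Total: $0 + $9,075 = $9,075.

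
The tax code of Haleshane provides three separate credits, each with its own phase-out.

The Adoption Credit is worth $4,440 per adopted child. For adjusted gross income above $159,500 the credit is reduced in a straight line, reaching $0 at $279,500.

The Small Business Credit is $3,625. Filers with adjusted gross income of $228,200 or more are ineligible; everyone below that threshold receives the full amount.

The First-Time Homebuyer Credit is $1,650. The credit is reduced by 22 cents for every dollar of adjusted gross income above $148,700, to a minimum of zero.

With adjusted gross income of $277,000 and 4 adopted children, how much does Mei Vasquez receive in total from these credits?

$370

Adoption Credit: base = 4 × $4,440 = $17,760. $277,000 is $117,500 into a $120,000 phase-out range, leaving 2,500/120,000 of the credit: $17,760 × 2,500/120,000 = $370.
Small Business Credit: $277,000 meets or exceeds the $228,200 cutoff, so the credit is $0.
First-Time Homebuyer Credit: 22% of the $128,300 excess over $148,700 is $28,226 ≥ base, so the credit is $0.
Total: $370 + $0 + $0 = $370.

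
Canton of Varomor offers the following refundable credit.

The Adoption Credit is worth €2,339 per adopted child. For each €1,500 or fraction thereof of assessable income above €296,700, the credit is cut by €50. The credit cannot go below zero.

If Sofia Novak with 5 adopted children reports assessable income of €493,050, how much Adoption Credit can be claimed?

€5,145

Adoption Credit: base = 5 × €2,339 = €11,695. income exceeds €296,700 by €196,350, which is 131 full-or-partial €1,500 increments; reduction = 131 × €50 = €6,550, leaving €5,145.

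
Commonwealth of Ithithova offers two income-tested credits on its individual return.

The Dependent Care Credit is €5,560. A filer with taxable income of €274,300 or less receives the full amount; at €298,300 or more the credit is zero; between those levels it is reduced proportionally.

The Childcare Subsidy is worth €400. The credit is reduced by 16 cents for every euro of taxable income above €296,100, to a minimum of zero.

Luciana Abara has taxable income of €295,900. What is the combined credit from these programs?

Dependent Care Credit: €295,900 is €21,600 into a €24,000 phase-out range, leaving 2,400/24,000 of the credit: €5,560 × 2,400/24,000 = €556.
Childcare Subsidy: €295,900 is at or below the €296,100 threshold, so the full €400 applies.
Total: €556 + €400 = €956.

€956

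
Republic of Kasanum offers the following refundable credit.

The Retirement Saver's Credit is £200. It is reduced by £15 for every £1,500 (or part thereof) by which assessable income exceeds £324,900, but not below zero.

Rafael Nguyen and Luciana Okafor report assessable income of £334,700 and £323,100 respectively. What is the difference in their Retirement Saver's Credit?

Rafael (£334,700): Retirement Saver's Credit: income exceeds £324,900 by £9,800, which is 7 full-or-partial £1,500 increments; reduction = 7 × £15 = £105, leaving £95.
Luciana (£323,100): Retirement Saver's Credit: £323,100 is at or below the £324,900 threshold, so the full £200 applies.
Difference: |£95 − £200| = £105.

£105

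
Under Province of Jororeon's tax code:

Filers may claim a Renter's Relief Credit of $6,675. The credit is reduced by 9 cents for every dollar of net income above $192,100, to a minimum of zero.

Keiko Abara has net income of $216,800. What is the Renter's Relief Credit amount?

Renter's Relief Credit: 9% of the $24,700 excess over $192,100 is $2,223; credit = $6,675 − $2,223 = $4,452.

$4,452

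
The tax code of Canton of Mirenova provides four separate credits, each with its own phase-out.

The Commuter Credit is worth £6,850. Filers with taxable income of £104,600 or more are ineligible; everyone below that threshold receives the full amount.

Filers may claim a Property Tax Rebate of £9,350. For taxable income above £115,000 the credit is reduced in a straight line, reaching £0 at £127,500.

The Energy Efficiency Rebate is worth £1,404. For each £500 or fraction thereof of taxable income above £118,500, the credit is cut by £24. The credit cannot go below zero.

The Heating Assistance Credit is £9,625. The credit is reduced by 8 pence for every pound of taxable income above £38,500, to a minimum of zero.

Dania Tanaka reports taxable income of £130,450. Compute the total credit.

£3,097

Commuter Credit: £130,450 meets or exceeds the £104,600 cutoff, so the credit is £0.
Property Tax Rebate: £130,450 is at or above £127,500, so the credit is £0.
Energy Efficiency Rebate: income exceeds £118,500 by £11,950, which is 24 full-or-partial £500 increments; reduction = 24 × £24 = £576, leaving £828.
Heating Assistance Credit: 8% of the £91,950 excess over £38,500 is £7,356; credit = £9,625 − £7,356 = £2,269.
Total: £0 + £0 + £828 + £2,269 = £3,097.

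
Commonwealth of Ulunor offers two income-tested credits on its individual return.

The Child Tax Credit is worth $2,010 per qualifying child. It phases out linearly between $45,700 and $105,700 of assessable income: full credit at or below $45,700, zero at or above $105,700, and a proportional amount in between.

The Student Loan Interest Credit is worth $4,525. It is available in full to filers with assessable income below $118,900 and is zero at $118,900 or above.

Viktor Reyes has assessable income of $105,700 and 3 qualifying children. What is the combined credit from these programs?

Child Tax Credit: base = 3 × $2,010 = $6,030. $105,700 is at or above $105,700, so the credit is $0.
Student Loan Interest Credit: $105,700 is below the $118,900 cutoff, so the full $4,525 applies.
Total: $0 + $4,525 = $4,525.

$4,525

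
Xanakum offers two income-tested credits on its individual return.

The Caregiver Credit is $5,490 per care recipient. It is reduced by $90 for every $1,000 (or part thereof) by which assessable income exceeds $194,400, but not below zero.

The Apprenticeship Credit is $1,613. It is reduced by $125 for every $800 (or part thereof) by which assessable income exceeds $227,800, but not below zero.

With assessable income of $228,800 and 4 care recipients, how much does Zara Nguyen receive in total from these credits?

$20,173

Caregiver Credit: base = 4 × $5,490 = $21,960. income exceeds $194,400 by $34,400, which is 35 full-or-partial $1,000 increments; reduction = 35 × $90 = $3,150, leaving $18,810.
Apprenticeship Credit: income exceeds $227,800 by $1,000, which is 2 full-or-partial $800 increments; reduction = 2 × $125 = $250, leaving $1,363.
Total: $18,810 + $1,363 = $20,173.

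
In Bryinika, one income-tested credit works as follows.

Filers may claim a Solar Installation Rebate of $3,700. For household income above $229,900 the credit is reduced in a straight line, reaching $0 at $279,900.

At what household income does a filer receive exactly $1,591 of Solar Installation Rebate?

$1,591 is 1,591/3,700 of the full $3,700, so 2,109/3,700 of the $50,000 range has been used: income = $229,900 + $50,000 × 2,109/3,700 = $258,400.

$258,400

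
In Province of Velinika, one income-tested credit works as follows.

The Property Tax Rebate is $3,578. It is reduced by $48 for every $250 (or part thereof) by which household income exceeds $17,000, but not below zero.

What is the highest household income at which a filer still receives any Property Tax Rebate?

$35,500

After 74 increments the reduction is 74 × $48 = $3,552, leaving $26; one more increment wipes it out. Increment 74 ends at excess 74 × $250 = $18,500, so the highest qualifying income is $17,000 + $18,500 = $35,500.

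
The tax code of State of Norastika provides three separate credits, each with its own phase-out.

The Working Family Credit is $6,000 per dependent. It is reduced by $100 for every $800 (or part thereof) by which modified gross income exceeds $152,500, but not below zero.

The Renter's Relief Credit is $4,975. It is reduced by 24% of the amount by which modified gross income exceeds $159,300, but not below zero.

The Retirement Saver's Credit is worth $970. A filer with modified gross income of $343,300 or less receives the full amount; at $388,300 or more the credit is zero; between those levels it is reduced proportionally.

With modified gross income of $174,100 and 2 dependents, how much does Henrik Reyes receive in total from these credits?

$11,693

Working Family Credit: base = 2 × $6,000 = $12,000. income exceeds $152,500 by $21,600, which is 27 full-or-partial $800 increments; reduction = 27 × $100 = $2,700, leaving $9,300.
Renter's Relief Credit: 24% of the $14,800 excess over $159,300 is $3,552; credit = $4,975 − $3,552 = $1,423.
Retirement Saver's Credit: $174,100 is at or below the $343,300 threshold, so the full $970 applies.
Total: $9,300 + $1,423 + $970 = $11,693.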